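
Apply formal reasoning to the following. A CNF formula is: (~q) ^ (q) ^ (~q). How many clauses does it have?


A CNF formula is a conjunction of clauses.
Clauses are separated by ^.
Counting the conjuncts: 3 clauses.

3


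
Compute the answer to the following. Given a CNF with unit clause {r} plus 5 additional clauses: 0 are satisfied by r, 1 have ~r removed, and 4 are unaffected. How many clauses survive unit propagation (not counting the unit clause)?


Satisfied (removed): 0
Shortened (remain): 1
Unchanged (remain): 4
Remaining = 1 + 4 = 5

5


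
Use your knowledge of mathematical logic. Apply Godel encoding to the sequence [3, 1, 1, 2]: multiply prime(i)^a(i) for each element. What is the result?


Encode each element as an exponent of the corresponding prime:
  2^3 = 8
  3^1 = 3
  5^1 = 5
  7^2 = 49
Product = 8 * 3 * 5 * 49 = 5880

5880


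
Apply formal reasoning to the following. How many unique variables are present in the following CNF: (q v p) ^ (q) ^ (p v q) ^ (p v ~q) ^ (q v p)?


Identify each variable that appears in the formula.
Variables found: p, q
Count = 2

2


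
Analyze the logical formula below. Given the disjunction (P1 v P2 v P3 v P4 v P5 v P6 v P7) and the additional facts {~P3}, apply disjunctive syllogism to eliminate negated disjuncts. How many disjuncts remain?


Original disjuncts (7): P1, P2, P3, P4, P5, P6, P7
Negated (eliminate): ~P3
Remaining disjuncts: P1, P2, P4, P5, P6, P7
Count = 7 - 1 = 6

6


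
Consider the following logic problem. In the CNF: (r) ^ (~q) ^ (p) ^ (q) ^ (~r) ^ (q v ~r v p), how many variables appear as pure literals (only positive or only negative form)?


Check each variable for pure literal status:
p: pure positive
q: mixed (not pure)
r: mixed (not pure)
Pure literal count = 1

1


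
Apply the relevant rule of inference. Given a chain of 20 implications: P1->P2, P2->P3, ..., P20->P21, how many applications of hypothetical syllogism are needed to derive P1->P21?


With 20 implications in a chain connecting 21 propositions:
P1->P2, P2->P3, ..., P20->P21
Steps needed = (number of implications) - 1 = 20 - 1 = 19

19


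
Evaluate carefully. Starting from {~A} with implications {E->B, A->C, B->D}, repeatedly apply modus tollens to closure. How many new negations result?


Initial negated facts: {~A}
Apply modus tollens to closure:
  (no implication fires)
Final negated: {~A}
New negations: {(none)}
Count = 0

0


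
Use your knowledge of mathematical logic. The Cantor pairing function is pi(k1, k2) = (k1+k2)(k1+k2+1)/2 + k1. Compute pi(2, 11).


k1 + k2 = 13
(k1+k2)(k1+k2+1)/2 = 13 * 14 / 2 = 91
pi = 91 + 2 = 93

93


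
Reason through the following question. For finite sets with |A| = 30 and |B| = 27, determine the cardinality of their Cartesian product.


The Cartesian product A x B contains all ordered pairs (a, b).
|A x B| = |A| * |B| = 30 * 27 = 810

810


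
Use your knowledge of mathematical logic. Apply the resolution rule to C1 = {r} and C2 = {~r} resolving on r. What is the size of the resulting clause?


Remove r from C1 and ~r from C2.
C1 remainder: {}
C2 remainder: {}
Union (resolvent): {} (empty clause)
Resolvent has 0 literal(s).

0


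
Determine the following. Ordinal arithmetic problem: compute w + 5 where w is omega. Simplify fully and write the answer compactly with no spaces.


Compute w + 5.
Ordinal + is associative but NOT commutative; for finite n>0, n + w = w but w + n stays w+n.
w + 5 is already in normal form (a successor ordinal beyond w).
Result = w+5

w+5


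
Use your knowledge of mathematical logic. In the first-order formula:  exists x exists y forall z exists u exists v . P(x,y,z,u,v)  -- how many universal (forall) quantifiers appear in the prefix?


Quantifier prefix: exists x exists y forall z exists u exists v
Mark each quantifier type:
  E E U E E
Universal count = 1, Existential count = 4
Asked for universal (forall) quantifiers: 1

1


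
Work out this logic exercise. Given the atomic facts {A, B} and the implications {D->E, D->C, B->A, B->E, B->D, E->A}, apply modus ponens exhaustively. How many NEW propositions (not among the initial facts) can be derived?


Initial facts: {A, B}
Apply modus ponens to closure:
  B and B->E  =>  E
  B and B->D  =>  D
  D and D->C  =>  C
Final known: {A, B, C, D, E}
New propositions: {C, D, E}
Count = 3

3


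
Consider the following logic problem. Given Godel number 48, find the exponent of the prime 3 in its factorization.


Factorize 48 by dividing by 3 repeatedly.
Division steps: 3 divides 48 exactly 1 time(s).
Exponent of 3 = 1

1


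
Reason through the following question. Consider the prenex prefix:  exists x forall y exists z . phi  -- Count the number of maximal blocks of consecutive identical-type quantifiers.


Quantifier-type sequence: E A E  (A=forall, E=exists)
Group into maximal same-type runs:
  Ex1 | Ax1 | Ex1
Number of blocks = 3

3


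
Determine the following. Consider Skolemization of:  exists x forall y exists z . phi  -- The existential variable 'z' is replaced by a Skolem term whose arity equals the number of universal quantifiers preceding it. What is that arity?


Quantifier prefix: exists x forall y exists z
'z' is existentially quantified at position 3.
Universal variables preceding it: y
Skolem function arity = 1

1


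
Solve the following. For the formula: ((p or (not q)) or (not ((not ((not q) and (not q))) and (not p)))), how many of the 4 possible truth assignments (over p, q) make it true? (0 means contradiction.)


Check all 4 assignments:
p=0, q=0: 1
p=0, q=1: 0
p=1, q=0: 1
p=1, q=1: 1
Count of True = 3

3


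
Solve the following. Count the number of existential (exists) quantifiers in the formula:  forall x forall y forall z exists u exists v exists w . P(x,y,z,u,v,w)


Quantifier prefix: forall x forall y forall z exists u exists v exists w
Mark each quantifier type:
  U U U E E E
Universal count = 3, Existential count = 3
Asked for existential (exists) quantifiers: 3

3


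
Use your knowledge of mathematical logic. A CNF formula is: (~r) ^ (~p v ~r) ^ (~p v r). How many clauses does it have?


A CNF formula is a conjunction of clauses.
Clauses are separated by ^.
Counting the conjuncts: 3 clauses.

3


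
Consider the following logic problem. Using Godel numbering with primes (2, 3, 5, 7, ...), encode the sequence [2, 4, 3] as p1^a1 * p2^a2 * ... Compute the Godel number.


Encode each element as an exponent of the corresponding prime:
  2^2 = 4
  3^4 = 81
  5^3 = 125
Product = 4 * 81 * 125 = 40500

40500


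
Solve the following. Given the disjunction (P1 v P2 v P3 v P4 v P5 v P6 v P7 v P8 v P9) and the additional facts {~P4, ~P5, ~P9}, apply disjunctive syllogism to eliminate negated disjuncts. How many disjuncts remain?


Original disjuncts (9): P1, P2, P3, P4, P5, P6, P7, P8, P9
Negated (eliminate): ~P4, ~P5, ~P9
Remaining disjuncts: P1, P2, P3, P6, P7, P8
Count = 9 - 3 = 6

6


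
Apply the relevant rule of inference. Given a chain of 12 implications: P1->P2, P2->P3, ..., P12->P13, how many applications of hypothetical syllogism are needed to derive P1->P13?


With 12 implications in a chain connecting 13 propositions:
P1->P2, P2->P3, ..., P12->P13
Steps needed = (number of implications) - 1 = 12 - 1 = 11

11


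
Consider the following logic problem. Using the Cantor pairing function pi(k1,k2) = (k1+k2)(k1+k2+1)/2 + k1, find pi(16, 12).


k1 + k2 = 28
(k1+k2)(k1+k2+1)/2 = 28 * 29 / 2 = 406
pi = 406 + 16 = 422

422


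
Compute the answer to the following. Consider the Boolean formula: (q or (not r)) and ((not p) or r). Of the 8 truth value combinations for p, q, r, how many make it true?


Evaluate all 8 assignments for p, q, r:
p=0, q=0, r=0: 1
p=0, q=0, r=1: 0
p=0, q=1, r=0: 1
p=0, q=1, r=1: 1
p=1, q=0, r=0: 0
p=1, q=0, r=1: 0
p=1, q=1, r=0: 0
p=1, q=1, r=1: 1
Satisfying count = 4

4


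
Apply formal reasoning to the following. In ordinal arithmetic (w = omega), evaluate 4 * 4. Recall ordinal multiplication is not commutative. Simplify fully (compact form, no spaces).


Compute 4 * 4.
Ordinal * is associative and left-distributive over +, but NOT commutative; for finite n>1, n*w = w but w*n stays w*n.
Both finite; ordinal * agrees with natural *: 4 * 4 = 16.
Result = 16

16


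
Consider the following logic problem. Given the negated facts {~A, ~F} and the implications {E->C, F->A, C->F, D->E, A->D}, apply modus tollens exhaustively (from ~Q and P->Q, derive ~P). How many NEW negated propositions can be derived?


Initial negated facts: {~A, ~F}
Apply modus tollens to closure:
  ~F and C->F  =>  ~C
  ~C and E->C  =>  ~E
  ~E and D->E  =>  ~D
Final negated: {~A, ~C, ~D, ~E, ~F}
New negations: {~C, ~D, ~E}
Count = 3

3


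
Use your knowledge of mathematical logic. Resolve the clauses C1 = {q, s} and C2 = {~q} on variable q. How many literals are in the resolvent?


Remove q from C1 and ~q from C2.
C1 remainder: {s}
C2 remainder: {}
Union (resolvent): {s}
Resolvent has 1 literal(s).

1


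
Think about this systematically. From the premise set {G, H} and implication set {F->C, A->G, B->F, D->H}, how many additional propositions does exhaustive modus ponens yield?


Initial facts: {G, H}
Apply modus ponens to closure:
  (no implication fires)
Final known: {G, H}
New propositions: {(none)}
Count = 0

0


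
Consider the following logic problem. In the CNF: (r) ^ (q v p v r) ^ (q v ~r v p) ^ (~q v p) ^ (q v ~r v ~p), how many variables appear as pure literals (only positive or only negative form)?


Check each variable for pure literal status:
p: mixed (not pure)
q: mixed (not pure)
r: mixed (not pure)
Pure literal count = 0

0


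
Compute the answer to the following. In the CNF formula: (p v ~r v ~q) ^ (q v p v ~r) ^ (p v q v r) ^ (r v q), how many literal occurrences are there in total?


Counting literals in each clause:
Clause 1: 3 literal(s)
Clause 2: 3 literal(s)
Clause 3: 3 literal(s)
Clause 4: 2 literal(s)
Total = 11

11


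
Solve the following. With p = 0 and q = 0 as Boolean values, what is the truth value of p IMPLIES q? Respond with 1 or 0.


p = 0, q = 0
Operation: p IMPLIES q
Evaluate: 0 IMPLIES 0 = 1

1


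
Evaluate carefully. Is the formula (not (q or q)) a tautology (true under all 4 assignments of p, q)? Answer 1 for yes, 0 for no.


Check all 4 assignments:
p=0, q=0: 1
p=0, q=1: 0
p=1, q=0: 1
p=1, q=1: 0
Satisfying count = 2/4.
Tautology iff count = 4: no.

0


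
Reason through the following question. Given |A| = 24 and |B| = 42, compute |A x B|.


The Cartesian product A x B contains all ordered pairs (a, b).
|A x B| = |A| * |B| = 24 * 42 = 1008

1008


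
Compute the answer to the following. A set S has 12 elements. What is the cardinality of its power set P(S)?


The power set of a set with n elements has 2^n elements.
|P(S)| = 2^12 = 4096

4096


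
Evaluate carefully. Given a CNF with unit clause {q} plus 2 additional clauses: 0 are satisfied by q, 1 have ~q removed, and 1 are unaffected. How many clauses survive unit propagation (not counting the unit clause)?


Satisfied (removed): 0
Shortened (remain): 1
Unchanged (remain): 1
Remaining = 1 + 1 = 2

2


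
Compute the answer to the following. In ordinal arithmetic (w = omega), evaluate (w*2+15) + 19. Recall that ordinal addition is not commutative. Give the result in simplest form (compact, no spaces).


Compute (w*2+15) + 19.
Ordinal + is associative but NOT commutative; for finite n>0, n + w = w but w + n stays w+n.
By associativity: (w*2+15) + 19 = w*2 + (15+19) = w*2+34.
Result = w*2+34

w*2+34


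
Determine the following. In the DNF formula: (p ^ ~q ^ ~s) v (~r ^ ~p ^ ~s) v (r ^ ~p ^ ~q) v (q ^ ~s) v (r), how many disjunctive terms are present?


A DNF formula is a disjunction of terms (conjunctions).
Terms are separated by v.
Counting the disjuncts: 5 terms.

5


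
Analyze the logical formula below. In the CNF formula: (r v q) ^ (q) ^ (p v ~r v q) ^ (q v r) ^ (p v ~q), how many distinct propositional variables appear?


Identify each variable that appears in the formula.
Variables found: p, q, r
Count = 3

3


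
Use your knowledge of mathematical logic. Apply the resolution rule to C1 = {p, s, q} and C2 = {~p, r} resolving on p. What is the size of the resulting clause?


Remove p from C1 and ~p from C2.
C1 remainder: {s, q}
C2 remainder: {r}
Union (resolvent): {q, r, s}
Resolvent has 3 literal(s).

3


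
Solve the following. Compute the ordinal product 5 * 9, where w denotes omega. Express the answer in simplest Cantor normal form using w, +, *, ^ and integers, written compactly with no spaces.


Compute 5 * 9.
Ordinal * is associative and left-distributive over +, but NOT commutative; for finite n>1, n*w = w but w*n stays w*n.
Both finite; ordinal * agrees with natural *: 5 * 9 = 45.
Result = 45

45


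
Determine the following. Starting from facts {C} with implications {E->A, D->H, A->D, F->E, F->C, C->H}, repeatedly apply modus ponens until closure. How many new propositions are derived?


Initial facts: {C}
Apply modus ponens to closure:
  C and C->H  =>  H
Final known: {C, H}
New propositions: {H}
Count = 1

1


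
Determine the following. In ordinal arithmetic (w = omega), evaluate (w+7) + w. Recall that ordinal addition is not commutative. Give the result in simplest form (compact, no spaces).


Compute (w+7) + w.
Ordinal + is associative but NOT commutative; for finite n>0, n + w = w but w + n stays w+n.
(w+7) + w = w + (7+w) = w + w = w*2 (the finite tail 7 is absorbed by the right w).
Result = w*2

w*2


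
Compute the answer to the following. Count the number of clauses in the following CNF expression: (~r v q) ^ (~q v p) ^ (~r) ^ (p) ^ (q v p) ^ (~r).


A CNF formula is a conjunction of clauses.
Clauses are separated by ^.
Counting the conjuncts: 6 clauses.

6


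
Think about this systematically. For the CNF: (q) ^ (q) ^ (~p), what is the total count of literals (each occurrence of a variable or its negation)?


Counting literals in each clause:
Clause 1: 1 literal(s)
Clause 2: 1 literal(s)
Clause 3: 1 literal(s)
Total = 3

3


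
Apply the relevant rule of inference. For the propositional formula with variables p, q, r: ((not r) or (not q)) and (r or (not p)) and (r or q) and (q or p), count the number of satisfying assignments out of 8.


Evaluate all 8 assignments for p, q, r:
p=0, q=0, r=0: 0
p=0, q=0, r=1: 0
p=0, q=1, r=0: 1
p=0, q=1, r=1: 0
p=1, q=0, r=0: 0
p=1, q=0, r=1: 1
p=1, q=1, r=0: 0
p=1, q=1, r=1: 0
Satisfying count = 2

2


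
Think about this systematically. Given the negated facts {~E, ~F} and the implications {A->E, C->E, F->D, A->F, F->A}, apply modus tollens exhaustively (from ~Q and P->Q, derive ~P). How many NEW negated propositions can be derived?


Initial negated facts: {~E, ~F}
Apply modus tollens to closure:
  ~E and A->E  =>  ~A
  ~E and C->E  =>  ~C
Final negated: {~A, ~C, ~E, ~F}
New negations: {~A, ~C}
Count = 2

2


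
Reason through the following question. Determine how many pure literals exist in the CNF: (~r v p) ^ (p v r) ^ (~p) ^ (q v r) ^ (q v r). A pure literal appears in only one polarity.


Check each variable for pure literal status:
p: mixed (not pure)
q: pure positive
r: mixed (not pure)
Pure literal count = 1

1


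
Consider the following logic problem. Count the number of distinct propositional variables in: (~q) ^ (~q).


Identify each variable that appears in the formula.
Variables found: q
Count = 1

1


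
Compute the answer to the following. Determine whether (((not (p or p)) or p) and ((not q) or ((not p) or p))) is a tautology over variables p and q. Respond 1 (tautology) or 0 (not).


Check all 4 assignments:
p=0, q=0: 1
p=0, q=1: 1
p=1, q=0: 1
p=1, q=1: 1
Satisfying count = 4/4.
Tautology iff count = 4: yes.

1


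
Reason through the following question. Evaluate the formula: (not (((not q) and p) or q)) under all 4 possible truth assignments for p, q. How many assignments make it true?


Check all 4 assignments:
p=0, q=0: 1
p=0, q=1: 0
p=1, q=0: 0
p=1, q=1: 0
Count of True = 1

1


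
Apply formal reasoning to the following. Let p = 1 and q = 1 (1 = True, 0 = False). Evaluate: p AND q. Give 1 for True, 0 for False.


p = 1, q = 1
Operation: p AND q
Evaluate: 1 AND 1 = 1

1


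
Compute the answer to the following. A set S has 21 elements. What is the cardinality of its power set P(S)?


The power set of a set with n elements has 2^n elements.
|P(S)| = 2^21 = 2097152

2097152


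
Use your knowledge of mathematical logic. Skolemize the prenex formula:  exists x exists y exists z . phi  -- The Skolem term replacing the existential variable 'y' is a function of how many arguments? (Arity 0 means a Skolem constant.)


Quantifier prefix: exists x exists y exists z
'y' is existentially quantified at position 2.
No universal quantifiers precede it.
Skolem function arity = 0 (a Skolem constant)

0


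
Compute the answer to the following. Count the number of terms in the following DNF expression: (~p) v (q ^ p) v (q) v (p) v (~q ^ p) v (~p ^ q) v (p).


A DNF formula is a disjunction of terms (conjunctions).
Terms are separated by v.
Counting the disjuncts: 7 terms.

7


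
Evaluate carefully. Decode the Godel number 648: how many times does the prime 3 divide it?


Factorize 648 by dividing by 3 repeatedly.
Division steps: 3 divides 648 exactly 4 time(s).
Exponent of 3 = 4

4


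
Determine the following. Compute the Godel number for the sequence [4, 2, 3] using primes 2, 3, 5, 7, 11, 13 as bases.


Encode each element as an exponent of the corresponding prime:
  2^4 = 16
  3^2 = 9
  5^3 = 125
Product = 16 * 9 * 125 = 18000

18000


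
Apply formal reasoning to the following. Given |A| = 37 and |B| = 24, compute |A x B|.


The Cartesian product A x B contains all ordered pairs (a, b).
|A x B| = |A| * |B| = 37 * 24 = 888

888


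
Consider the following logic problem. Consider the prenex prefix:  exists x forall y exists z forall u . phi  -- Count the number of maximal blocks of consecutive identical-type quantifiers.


Quantifier-type sequence: E A E A  (A=forall, E=exists)
Group into maximal same-type runs:
  Ex1 | Ax1 | Ex1 | Ax1
Number of blocks = 4

4


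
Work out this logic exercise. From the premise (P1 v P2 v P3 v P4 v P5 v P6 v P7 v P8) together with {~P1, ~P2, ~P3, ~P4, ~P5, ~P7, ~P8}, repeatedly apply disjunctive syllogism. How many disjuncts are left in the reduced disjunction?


Original disjuncts (8): P1, P2, P3, P4, P5, P6, P7, P8
Negated (eliminate): ~P1, ~P2, ~P3, ~P4, ~P5, ~P7, ~P8
Remaining disjuncts: P6
Count = 8 - 7 = 1

1


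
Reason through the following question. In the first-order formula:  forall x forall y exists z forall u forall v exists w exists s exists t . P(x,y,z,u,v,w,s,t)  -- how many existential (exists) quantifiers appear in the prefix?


Quantifier prefix: forall x forall y exists z forall u forall v exists w exists s exists t
Mark each quantifier type:
  U U E U U E E E
Universal count = 4, Existential count = 4
Asked for existential (exists) quantifiers: 4

4


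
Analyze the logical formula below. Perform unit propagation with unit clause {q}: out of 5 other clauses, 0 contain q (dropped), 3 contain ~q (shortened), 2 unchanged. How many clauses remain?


Satisfied (removed): 0
Shortened (remain): 3
Unchanged (remain): 2
Remaining = 3 + 2 = 5

5


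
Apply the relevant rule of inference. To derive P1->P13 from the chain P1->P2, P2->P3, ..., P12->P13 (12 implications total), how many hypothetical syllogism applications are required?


With 12 implications in a chain connecting 13 propositions:
P1->P2, P2->P3, ..., P12->P13
Steps needed = (number of implications) - 1 = 12 - 1 = 11

11


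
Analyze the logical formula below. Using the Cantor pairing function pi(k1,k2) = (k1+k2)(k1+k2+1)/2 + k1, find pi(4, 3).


k1 + k2 = 7
(k1+k2)(k1+k2+1)/2 = 7 * 8 / 2 = 28
pi = 28 + 4 = 32

32


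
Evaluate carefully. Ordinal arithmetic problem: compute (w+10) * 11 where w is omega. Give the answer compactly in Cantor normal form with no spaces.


Compute (w+10) * 11.
Ordinal * is associative and left-distributive over +, but NOT commutative; for finite n>1, n*w = w but w*n stays w*n.
(w+10) * 11 = (w+10) repeated 11 times. Each intermediate +10 is absorbed by the following w; only the last survives: w*11+10.
Result = w*11+10

w*11+10


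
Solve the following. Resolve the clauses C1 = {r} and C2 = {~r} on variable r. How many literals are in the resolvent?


Remove r from C1 and ~r from C2.
C1 remainder: {}
C2 remainder: {}
Union (resolvent): {} (empty clause)
Resolvent has 0 literal(s).

0


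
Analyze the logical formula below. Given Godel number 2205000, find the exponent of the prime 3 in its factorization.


Factorize 2205000 by dividing by 3 repeatedly.
Division steps: 3 divides 2205000 exactly 2 time(s).
Exponent of 3 = 2

2


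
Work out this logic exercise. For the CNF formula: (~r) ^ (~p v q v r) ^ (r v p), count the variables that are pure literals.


Check each variable for pure literal status:
p: mixed (not pure)
q: pure positive
r: mixed (not pure)
Pure literal count = 1

1


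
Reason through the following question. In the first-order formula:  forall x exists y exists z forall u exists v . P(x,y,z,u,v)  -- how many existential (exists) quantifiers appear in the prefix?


Quantifier prefix: forall x exists y exists z forall u exists v
Mark each quantifier type:
  U E E U E
Universal count = 2, Existential count = 3
Asked for existential (exists) quantifiers: 3

3


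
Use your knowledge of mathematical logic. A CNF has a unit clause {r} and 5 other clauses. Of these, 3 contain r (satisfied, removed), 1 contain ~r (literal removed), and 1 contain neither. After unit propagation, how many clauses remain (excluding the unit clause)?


Satisfied (removed): 3
Shortened (remain): 1
Unchanged (remain): 1
Remaining = 1 + 1 = 2

2


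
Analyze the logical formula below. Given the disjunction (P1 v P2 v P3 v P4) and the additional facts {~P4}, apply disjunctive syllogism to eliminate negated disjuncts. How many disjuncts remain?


Original disjuncts (4): P1, P2, P3, P4
Negated (eliminate): ~P4
Remaining disjuncts: P1, P2, P3
Count = 4 - 1 = 3

3


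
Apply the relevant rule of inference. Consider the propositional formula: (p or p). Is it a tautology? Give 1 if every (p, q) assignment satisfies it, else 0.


Check all 4 assignments:
p=0, q=0: 0
p=0, q=1: 0
p=1, q=0: 1
p=1, q=1: 1
Satisfying count = 2/4.
Tautology iff count = 4: no.

0


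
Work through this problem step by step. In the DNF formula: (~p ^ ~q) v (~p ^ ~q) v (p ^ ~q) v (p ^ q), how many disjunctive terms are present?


A DNF formula is a disjunction of terms (conjunctions).
Terms are separated by v.
Counting the disjuncts: 4 terms.

4


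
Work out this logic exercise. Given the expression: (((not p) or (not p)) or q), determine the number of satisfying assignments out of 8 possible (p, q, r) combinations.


Check all 8 assignments:
p=0, q=0, r=0: 1
p=0, q=0, r=1: 1
p=0, q=1, r=0: 1
p=0, q=1, r=1: 1
p=1, q=0, r=0: 0
p=1, q=0, r=1: 0
p=1, q=1, r=0: 1
p=1, q=1, r=1: 1
Count of True = 6

6


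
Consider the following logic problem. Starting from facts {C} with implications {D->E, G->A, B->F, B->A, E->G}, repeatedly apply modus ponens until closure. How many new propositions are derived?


Initial facts: {C}
Apply modus ponens to closure:
  (no implication fires)
Final known: {C}
New propositions: {(none)}
Count = 0

0


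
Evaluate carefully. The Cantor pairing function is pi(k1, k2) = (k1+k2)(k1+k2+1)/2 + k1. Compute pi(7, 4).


k1 + k2 = 11
(k1+k2)(k1+k2+1)/2 = 11 * 12 / 2 = 66
pi = 66 + 7 = 73

73


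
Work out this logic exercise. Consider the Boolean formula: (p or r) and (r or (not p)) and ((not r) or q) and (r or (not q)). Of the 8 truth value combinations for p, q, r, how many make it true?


Evaluate all 8 assignments for p, q, r:
p=0, q=0, r=0: 0
p=0, q=0, r=1: 0
p=0, q=1, r=0: 0
p=0, q=1, r=1: 1
p=1, q=0, r=0: 0
p=1, q=0, r=1: 0
p=1, q=1, r=0: 0
p=1, q=1, r=1: 1
Satisfying count = 2

2


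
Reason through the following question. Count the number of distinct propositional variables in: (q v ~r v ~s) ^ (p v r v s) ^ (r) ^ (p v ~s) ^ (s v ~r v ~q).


Identify each variable that appears in the formula.
Variables found: p, q, r, s
Count = 4

4


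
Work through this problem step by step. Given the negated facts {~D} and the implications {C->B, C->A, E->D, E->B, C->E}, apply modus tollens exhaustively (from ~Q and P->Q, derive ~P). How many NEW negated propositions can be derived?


Initial negated facts: {~D}
Apply modus tollens to closure:
  ~D and E->D  =>  ~E
  ~E and C->E  =>  ~C
Final negated: {~C, ~D, ~E}
New negations: {~C, ~E}
Count = 2

2


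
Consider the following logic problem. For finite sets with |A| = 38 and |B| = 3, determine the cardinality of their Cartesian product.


The Cartesian product A x B contains all ordered pairs (a, b).
|A x B| = |A| * |B| = 38 * 3 = 114

114


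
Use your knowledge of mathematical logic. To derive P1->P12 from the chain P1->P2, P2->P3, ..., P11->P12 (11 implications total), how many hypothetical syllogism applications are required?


With 11 implications in a chain connecting 12 propositions:
P1->P2, P2->P3, ..., P11->P12
Steps needed = (number of implications) - 1 = 11 - 1 = 10

10


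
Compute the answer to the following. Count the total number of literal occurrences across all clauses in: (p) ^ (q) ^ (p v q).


Counting literals in each clause:
Clause 1: 1 literal(s)
Clause 2: 1 literal(s)
Clause 3: 2 literal(s)
Total = 4

4


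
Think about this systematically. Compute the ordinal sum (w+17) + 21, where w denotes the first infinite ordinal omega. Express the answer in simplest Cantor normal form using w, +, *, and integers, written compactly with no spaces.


Compute (w+17) + 21.
Ordinal + is associative but NOT commutative; for finite n>0, n + w = w but w + n stays w+n.
By associativity: (w+17) + 21 = w + (17+21) = w+38.
Result = w+38

w+38


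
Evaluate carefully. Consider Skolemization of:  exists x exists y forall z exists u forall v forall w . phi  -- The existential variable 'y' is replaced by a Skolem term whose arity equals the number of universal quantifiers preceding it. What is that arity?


Quantifier prefix: exists x exists y forall z exists u forall v forall w
'y' is existentially quantified at position 2.
No universal quantifiers precede it.
Skolem function arity = 0 (a Skolem constant)

0


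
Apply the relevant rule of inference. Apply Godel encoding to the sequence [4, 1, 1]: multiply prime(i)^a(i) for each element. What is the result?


Encode each element as an exponent of the corresponding prime:
  2^4 = 16
  3^1 = 3
  5^1 = 5
Product = 16 * 3 * 5 = 240

240


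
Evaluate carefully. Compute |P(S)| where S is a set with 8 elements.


The power set of a set with n elements has 2^n elements.
|P(S)| = 2^8 = 256

256


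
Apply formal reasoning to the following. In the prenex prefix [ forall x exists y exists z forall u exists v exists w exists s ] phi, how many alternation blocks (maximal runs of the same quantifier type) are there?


Quantifier-type sequence: A E E A E E E  (A=forall, E=exists)
Group into maximal same-type runs:
  Ax1 | Ex2 | Ax1 | Ex3
Number of blocks = 4

4


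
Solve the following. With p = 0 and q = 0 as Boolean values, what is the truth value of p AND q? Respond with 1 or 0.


p = 0, q = 0
Operation: p AND q
Evaluate: 0 AND 0 = 0

0


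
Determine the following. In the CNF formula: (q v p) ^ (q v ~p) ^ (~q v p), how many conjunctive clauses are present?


A CNF formula is a conjunction of clauses.
Clauses are separated by ^.
Counting the conjuncts: 3 clauses.

3


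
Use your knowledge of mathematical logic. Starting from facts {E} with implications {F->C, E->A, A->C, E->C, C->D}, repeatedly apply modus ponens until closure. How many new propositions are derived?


Initial facts: {E}
Apply modus ponens to closure:
  E and E->A  =>  A
  A and A->C  =>  C
  C and C->D  =>  D
Final known: {A, C, D, E}
New propositions: {A, C, D}
Count = 3

3


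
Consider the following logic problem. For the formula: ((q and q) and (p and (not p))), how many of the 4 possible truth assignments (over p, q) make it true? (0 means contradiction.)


Check all 4 assignments:
p=0, q=0: 0
p=0, q=1: 0
p=1, q=0: 0
p=1, q=1: 0
Count of True = 0

0


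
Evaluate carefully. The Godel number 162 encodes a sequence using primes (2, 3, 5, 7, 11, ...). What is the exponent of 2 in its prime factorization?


Factorize 162 by dividing by 2 repeatedly.
Division steps: 2 divides 162 exactly 1 time(s).
Exponent of 2 = 1

1


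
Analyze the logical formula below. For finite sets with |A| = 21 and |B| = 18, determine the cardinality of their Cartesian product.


The Cartesian product A x B contains all ordered pairs (a, b).
|A x B| = |A| * |B| = 21 * 18 = 378

378


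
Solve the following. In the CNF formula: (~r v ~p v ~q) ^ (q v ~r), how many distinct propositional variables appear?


Identify each variable that appears in the formula.
Variables found: p, q, r
Count = 3

3


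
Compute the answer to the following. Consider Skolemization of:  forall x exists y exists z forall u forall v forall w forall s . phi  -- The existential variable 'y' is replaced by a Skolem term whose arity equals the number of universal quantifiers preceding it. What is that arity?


Quantifier prefix: forall x exists y exists z forall u forall v forall w forall s
'y' is existentially quantified at position 2.
Universal variables preceding it: x
Skolem function arity = 1

1


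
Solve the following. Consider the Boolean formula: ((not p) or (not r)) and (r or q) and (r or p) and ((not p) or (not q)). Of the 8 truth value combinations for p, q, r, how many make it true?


Evaluate all 8 assignments for p, q, r:
p=0, q=0, r=0: 0
p=0, q=0, r=1: 1
p=0, q=1, r=0: 0
p=0, q=1, r=1: 1
p=1, q=0, r=0: 0
p=1, q=0, r=1: 0
p=1, q=1, r=0: 0
p=1, q=1, r=1: 0
Satisfying count = 2

2


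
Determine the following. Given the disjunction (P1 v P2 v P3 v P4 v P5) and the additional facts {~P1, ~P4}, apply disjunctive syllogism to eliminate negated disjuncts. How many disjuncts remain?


Original disjuncts (5): P1, P2, P3, P4, P5
Negated (eliminate): ~P1, ~P4
Remaining disjuncts: P2, P3, P5
Count = 5 - 2 = 3

3


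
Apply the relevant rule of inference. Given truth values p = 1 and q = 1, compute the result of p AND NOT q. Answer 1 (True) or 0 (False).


p = 1, q = 1
Operation: p AND NOT q
Evaluate: 1 AND NOT 1 = 0

0


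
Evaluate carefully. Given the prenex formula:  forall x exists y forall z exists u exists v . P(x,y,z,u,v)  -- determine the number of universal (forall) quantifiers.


Quantifier prefix: forall x exists y forall z exists u exists v
Mark each quantifier type:
  U E U E E
Universal count = 2, Existential count = 3
Asked for universal (forall) quantifiers: 2

2


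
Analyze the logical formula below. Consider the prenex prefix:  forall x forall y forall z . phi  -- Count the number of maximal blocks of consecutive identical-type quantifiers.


Quantifier-type sequence: A A A  (A=forall, E=exists)
Group into maximal same-type runs:
  Ax3
Number of blocks = 1

1


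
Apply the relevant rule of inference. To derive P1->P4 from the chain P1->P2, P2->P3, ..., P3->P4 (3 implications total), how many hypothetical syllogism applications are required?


With 3 implications in a chain connecting 4 propositions:
P1->P2, P2->P3, ..., P3->P4
Steps needed = (number of implications) - 1 = 3 - 1 = 2

2


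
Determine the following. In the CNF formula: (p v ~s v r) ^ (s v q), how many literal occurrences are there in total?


Counting literals in each clause:
Clause 1: 3 literal(s)
Clause 2: 2 literal(s)
Total = 5

5


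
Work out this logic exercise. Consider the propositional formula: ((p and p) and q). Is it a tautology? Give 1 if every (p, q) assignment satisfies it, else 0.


Check all 4 assignments:
p=0, q=0: 0
p=0, q=1: 0
p=1, q=0: 0
p=1, q=1: 1
Satisfying count = 1/4.
Tautology iff count = 4: no.

0


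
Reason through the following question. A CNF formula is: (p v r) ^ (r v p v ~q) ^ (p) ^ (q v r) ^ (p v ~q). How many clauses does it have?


A CNF formula is a conjunction of clauses.
Clauses are separated by ^.
Counting the conjuncts: 5 clauses.

5


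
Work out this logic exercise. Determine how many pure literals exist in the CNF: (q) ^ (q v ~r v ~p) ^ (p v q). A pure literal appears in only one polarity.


Check each variable for pure literal status:
p: mixed (not pure)
q: pure positive
r: pure negative
Pure literal count = 2

2


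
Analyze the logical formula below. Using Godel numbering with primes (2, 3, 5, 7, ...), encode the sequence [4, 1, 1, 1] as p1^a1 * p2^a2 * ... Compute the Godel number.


Encode each element as an exponent of the corresponding prime:
  2^4 = 16
  3^1 = 3
  5^1 = 5
  7^1 = 7
Product = 16 * 3 * 5 * 7 = 1680

1680


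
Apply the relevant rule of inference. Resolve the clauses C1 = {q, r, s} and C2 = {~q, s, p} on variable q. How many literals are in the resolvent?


Remove q from C1 and ~q from C2.
C1 remainder: {r, s}
C2 remainder: {s, p}
Union (resolvent): {p, r, s}
Resolvent has 3 literal(s).

3


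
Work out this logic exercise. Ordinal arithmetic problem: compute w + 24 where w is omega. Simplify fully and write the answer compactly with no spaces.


Compute w + 24.
Ordinal + is associative but NOT commutative; for finite n>0, n + w = w but w + n stays w+n.
w + 24 is already in normal form (a successor ordinal beyond w).
Result = w+24

w+24


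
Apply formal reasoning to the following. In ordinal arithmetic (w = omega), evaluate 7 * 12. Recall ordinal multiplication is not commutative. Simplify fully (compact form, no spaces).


Compute 7 * 12.
Ordinal * is associative and left-distributive over +, but NOT commutative; for finite n>1, n*w = w but w*n stays w*n.
Both finite; ordinal * agrees with natural *: 7 * 12 = 84.
Result = 84

84


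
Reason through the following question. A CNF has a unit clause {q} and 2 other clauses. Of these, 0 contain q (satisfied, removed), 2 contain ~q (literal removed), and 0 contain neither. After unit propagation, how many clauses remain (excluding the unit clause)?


Satisfied (removed): 0
Shortened (remain): 2
Unchanged (remain): 0
Remaining = 2 + 0 = 2

2


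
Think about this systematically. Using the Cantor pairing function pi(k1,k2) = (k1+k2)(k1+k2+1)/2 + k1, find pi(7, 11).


k1 + k2 = 18
(k1+k2)(k1+k2+1)/2 = 18 * 19 / 2 = 171
pi = 171 + 7 = 178

178


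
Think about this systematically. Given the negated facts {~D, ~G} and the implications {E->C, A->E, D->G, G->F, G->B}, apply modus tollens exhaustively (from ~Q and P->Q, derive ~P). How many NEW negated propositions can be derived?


Initial negated facts: {~D, ~G}
Apply modus tollens to closure:
  (no implication fires)
Final negated: {~D, ~G}
New negations: {(none)}
Count = 0

0


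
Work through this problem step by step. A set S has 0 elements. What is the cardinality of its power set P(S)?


The power set of a set with n elements has 2^n elements.
|P(S)| = 2^0 = 1

1


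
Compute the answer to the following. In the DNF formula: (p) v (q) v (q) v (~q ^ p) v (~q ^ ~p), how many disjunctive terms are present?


A DNF formula is a disjunction of terms (conjunctions).
Terms are separated by v.
Counting the disjuncts: 5 terms.

5


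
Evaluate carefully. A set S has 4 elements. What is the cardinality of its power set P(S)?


The power set of a set with n elements has 2^n elements.
|P(S)| = 2^4 = 16

16


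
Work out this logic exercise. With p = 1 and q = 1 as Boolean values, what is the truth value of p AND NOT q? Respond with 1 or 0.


p = 1, q = 1
Operation: p AND NOT q
Evaluate: 1 AND NOT 1 = 0

0


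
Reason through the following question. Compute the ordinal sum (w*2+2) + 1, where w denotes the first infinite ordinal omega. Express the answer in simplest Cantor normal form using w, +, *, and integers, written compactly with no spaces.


Compute (w*2+2) + 1.
Ordinal + is associative but NOT commutative; for finite n>0, n + w = w but w + n stays w+n.
By associativity: (w*2+2) + 1 = w*2 + (2+1) = w*2+3.
Result = w*2+3

w*2+3


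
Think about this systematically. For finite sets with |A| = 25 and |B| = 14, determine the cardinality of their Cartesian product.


The Cartesian product A x B contains all ordered pairs (a, b).
|A x B| = |A| * |B| = 25 * 14 = 350

350


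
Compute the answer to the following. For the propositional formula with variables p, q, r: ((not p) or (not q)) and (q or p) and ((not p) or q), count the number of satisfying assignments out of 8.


Evaluate all 8 assignments for p, q, r:
p=0, q=0, r=0: 0
p=0, q=0, r=1: 0
p=0, q=1, r=0: 1
p=0, q=1, r=1: 1
p=1, q=0, r=0: 0
p=1, q=0, r=1: 0
p=1, q=1, r=0: 0
p=1, q=1, r=1: 0
Satisfying count = 2

2


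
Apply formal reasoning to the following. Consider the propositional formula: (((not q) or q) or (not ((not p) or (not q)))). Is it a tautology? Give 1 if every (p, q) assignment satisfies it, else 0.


Check all 4 assignments:
p=0, q=0: 1
p=0, q=1: 1
p=1, q=0: 1
p=1, q=1: 1
Satisfying count = 4/4.
Tautology iff count = 4: yes.

1


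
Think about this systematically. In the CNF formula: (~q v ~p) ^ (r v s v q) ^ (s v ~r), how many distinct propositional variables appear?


Identify each variable that appears in the formula.
Variables found: p, q, r, s
Count = 4

4


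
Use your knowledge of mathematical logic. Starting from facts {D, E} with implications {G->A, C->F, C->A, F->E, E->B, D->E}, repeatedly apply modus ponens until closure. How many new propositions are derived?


Initial facts: {D, E}
Apply modus ponens to closure:
  E and E->B  =>  B
Final known: {B, D, E}
New propositions: {B}
Count = 1

1


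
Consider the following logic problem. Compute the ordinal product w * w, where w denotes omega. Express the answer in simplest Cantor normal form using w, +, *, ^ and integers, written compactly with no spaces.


Compute w * w.
Ordinal * is associative and left-distributive over +, but NOT commutative; for finite n>1, n*w = w but w*n stays w*n.
w * w = w^2 by definition.
Result = w^2

w^2


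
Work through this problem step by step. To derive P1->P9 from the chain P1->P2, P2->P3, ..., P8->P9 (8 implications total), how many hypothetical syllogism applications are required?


With 8 implications in a chain connecting 9 propositions:
P1->P2, P2->P3, ..., P8->P9
Steps needed = (number of implications) - 1 = 8 - 1 = 7

7


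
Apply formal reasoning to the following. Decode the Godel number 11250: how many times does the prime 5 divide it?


Factorize 11250 by dividing by 5 repeatedly.
Division steps: 5 divides 11250 exactly 4 time(s).
Exponent of 5 = 4

4


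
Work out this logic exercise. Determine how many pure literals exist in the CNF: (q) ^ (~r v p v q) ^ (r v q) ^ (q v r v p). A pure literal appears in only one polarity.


Check each variable for pure literal status:
p: pure positive
q: pure positive
r: mixed (not pure)
Pure literal count = 2

2


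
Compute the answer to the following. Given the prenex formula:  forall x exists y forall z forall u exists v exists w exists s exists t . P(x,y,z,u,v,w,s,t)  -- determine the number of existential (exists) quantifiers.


Quantifier prefix: forall x exists y forall z forall u exists v exists w exists s exists t
Mark each quantifier type:
  U E U U E E E E
Universal count = 3, Existential count = 5
Asked for existential (exists) quantifiers: 5

5


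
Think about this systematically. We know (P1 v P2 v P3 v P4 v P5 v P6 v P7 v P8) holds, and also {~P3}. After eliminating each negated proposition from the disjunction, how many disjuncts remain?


Original disjuncts (8): P1, P2, P3, P4, P5, P6, P7, P8
Negated (eliminate): ~P3
Remaining disjuncts: P1, P2, P4, P5, P6, P7, P8
Count = 8 - 1 = 7

7
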